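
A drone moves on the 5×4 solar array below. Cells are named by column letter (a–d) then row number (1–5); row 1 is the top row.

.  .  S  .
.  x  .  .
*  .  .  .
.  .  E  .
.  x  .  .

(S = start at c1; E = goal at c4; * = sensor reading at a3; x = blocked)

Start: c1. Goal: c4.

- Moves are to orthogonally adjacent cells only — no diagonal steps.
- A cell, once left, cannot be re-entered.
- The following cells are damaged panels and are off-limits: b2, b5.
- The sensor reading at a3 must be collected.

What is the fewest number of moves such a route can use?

7

Any route passes through a3 somewhere between c1 and c4. Summing Manhattan distances along the two legs (c1 → a3 → c4) gives a lower bound of 4 + 3 = 7 moves.
A route of 7 moves achieves this: c1 → c2 → c3 → b3 → a3 → a4 → b4 → c4.
Since 7 matches the lower bound, it is optimal.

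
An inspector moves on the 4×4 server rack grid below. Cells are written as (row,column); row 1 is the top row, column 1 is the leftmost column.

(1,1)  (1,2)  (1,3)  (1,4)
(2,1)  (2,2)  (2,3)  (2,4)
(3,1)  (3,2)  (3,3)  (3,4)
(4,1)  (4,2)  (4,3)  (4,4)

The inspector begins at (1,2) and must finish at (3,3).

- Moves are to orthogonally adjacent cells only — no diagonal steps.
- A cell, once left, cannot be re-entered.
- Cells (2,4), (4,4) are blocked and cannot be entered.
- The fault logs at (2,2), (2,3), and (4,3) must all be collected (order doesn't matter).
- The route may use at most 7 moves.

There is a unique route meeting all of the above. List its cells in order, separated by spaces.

(1,2) (1,3) (2,3) (2,2) (3,2) (4,2) (4,3) (3,3)

The 7-move cap with required stops at (2,2), (2,3), (4,3) leaves no slack for detours.
Route from (1,2): right 1 to (1,3), down 1 to (2,3), left 1 to (2,2), down 2 to (4,2), right 1 to (4,3), up 1 to (3,3) — 7 moves in all.
Check: all required cells visited; 7 ≤ 7 moves.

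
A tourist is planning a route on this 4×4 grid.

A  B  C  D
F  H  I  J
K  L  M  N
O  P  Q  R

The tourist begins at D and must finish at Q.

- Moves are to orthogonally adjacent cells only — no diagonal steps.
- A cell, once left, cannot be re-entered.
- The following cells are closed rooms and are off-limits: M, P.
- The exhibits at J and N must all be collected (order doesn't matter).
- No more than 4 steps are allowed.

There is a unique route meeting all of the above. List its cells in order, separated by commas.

Any route must reach J and N and still end at Q within 4 moves, so the order of the required stops is forced.
Route from D: down 3 to R, left 1 to Q — 4 moves in all.
Check: all required cells visited; 4 ≤ 4 moves.

D, J, N, R, Q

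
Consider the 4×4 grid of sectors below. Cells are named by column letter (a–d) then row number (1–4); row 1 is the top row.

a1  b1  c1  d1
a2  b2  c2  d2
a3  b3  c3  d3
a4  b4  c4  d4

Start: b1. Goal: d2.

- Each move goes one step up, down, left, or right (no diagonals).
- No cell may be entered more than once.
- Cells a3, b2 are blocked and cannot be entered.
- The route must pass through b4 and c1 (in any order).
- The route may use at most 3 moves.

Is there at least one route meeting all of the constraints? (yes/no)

no

Even ignoring the no-revisit rule, getting from b1 to d2, taking the cheapest ordering b1 → c1 → b4 → d2 needs at least 1 + 4 + 4 = 9 moves (Manhattan distance per leg), which exceeds the 3-move limit.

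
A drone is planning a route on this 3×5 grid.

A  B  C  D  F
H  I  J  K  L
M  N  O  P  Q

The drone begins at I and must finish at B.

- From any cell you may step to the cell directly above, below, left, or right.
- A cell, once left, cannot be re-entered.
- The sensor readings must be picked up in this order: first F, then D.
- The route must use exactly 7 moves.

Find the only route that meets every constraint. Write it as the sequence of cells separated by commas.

The waypoints must appear in the order F, D, with no cell reused.
Route from I: 3× right (reaching L), up to F, 3× left (reaching B) — 7 moves in all.
Check: order respected (F at step 4, D at step 5); 7 moves as required.

I, J, K, L, F, D, C, B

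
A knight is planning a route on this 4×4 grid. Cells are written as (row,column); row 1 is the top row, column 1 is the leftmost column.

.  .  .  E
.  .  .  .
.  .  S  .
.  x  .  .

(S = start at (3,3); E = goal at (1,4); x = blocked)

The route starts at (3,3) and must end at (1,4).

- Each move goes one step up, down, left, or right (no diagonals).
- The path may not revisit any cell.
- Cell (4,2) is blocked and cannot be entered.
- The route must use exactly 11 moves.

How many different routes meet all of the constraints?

2

Need simple routes of exactly 11 moves from (3,3) to (1,4) (Manhattan distance 3, so 4 moves are spent on a detour and 4 undoing it).
Enumerating: (3,3) (4,3) (4,4) (3,4) (2,4) (2,3) (2,2) (2,1) (1,1) (1,2) (1,3) (1,4) | (3,3) (3,4) (2,4) (2,3) (2,2) (3,2) (3,1) (2,1) (1,1) (1,2) (1,3) (1,4).
That gives 2 routes.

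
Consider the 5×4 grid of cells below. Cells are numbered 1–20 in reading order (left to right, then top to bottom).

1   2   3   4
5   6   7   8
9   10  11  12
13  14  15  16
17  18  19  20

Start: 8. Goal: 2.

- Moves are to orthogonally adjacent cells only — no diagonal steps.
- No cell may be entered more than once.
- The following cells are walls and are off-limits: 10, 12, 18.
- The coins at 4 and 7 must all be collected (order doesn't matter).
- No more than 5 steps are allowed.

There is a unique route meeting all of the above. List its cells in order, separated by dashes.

8 - 4 - 3 - 7 - 6 - 2

The 5-move cap with required stops at 4, 7 leaves no slack for detours.
Route from 8: up to 4, left to 3, down to 7, left to 6, up to 2 — 5 moves in all.
Check: all required cells visited; 5 ≤ 5 moves.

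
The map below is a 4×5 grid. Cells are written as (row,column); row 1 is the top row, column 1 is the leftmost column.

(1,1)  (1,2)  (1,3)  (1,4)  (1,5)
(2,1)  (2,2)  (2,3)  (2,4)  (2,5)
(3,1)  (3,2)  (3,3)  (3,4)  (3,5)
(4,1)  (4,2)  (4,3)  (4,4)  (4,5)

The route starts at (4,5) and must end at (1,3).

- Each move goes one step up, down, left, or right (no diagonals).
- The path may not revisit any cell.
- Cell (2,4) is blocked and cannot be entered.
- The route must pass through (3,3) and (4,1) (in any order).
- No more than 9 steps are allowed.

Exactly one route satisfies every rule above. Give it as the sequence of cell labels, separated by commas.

(4,5), (4,4), (4,3), (4,2), (4,1), (3,1), (3,2), (3,3), (2,3), (1,3)

The budget equals the shortest possible length, so every move has to be on a shortest route through the required cells.
Route from (4,5): 4× left (reaching (4,1)), up to (3,1), 2× right (reaching (3,3)), 2× up (reaching (1,3)) — 9 moves in all.
Check: all required cells visited; 9 ≤ 9 moves.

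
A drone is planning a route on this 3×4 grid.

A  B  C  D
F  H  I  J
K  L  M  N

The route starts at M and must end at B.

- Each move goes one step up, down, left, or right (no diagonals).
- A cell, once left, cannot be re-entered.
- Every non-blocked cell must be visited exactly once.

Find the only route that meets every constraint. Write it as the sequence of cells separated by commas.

M, N, J, D, C, I, H, L, K, F, A, B

Need to visit all 12 open cells exactly once, starting at M and ending at B.
Route from M: right to N, 2× up (reaching D), left to C, down to I, left to H, down to L, left to K, 2× up (reaching A), right to B — 11 moves in all.
Check: all 12 open cells covered.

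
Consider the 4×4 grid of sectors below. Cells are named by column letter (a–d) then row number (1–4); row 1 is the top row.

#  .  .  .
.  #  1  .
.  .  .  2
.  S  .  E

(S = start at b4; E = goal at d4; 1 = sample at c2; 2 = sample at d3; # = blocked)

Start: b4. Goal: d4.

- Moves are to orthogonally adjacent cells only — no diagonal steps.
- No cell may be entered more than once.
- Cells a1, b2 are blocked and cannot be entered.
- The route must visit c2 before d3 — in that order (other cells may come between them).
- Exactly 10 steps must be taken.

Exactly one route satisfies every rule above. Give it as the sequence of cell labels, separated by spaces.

b4 a4 a3 b3 c3 c2 c1 d1 d2 d3 d4

The waypoints must appear in the order c2, d3, with no cell reused.
Route from b4: left to a4, up to a3, 2× right (reaching c3), 2× up (reaching c1), right to d1, 3× down (reaching d4) — 10 moves in all.
Check: order respected (1 at step 5, 2 at step 9); 10 moves as required.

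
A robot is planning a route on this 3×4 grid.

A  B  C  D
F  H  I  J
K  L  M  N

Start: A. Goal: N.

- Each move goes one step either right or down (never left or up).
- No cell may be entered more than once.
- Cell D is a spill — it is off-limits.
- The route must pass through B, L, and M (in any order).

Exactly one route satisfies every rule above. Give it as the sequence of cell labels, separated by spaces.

Moves only go right or down, so the column and row indices never decrease.
Route from A: right to B, 2× down (reaching L), 2× right (reaching N) — 5 moves in all.
Check: all required cells visited.

A B H L M N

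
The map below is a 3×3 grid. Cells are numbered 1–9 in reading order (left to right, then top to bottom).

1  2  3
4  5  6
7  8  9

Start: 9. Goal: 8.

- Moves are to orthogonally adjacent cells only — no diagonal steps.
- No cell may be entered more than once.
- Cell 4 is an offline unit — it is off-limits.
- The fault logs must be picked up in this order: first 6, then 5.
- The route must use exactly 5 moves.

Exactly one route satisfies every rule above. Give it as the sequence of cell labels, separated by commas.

9, 6, 3, 2, 5, 8

The waypoints must appear in the order 6, 5, with no cell reused.
Route from 9: up 2 to 3, left 1 to 2, down 2 to 8 — 5 moves in all.
Check: order respected (6 at step 1, 5 at step 4); 5 moves as required.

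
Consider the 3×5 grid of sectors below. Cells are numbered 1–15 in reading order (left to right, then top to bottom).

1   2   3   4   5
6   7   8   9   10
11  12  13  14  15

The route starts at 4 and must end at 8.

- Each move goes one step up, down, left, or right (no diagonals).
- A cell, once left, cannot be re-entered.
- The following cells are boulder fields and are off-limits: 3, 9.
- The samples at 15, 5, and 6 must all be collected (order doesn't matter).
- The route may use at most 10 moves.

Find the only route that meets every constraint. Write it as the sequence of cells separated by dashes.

4 - 5 - 10 - 15 - 14 - 13 - 12 - 11 - 6 - 7 - 8

Any route must reach 15, 5, and 6 and still end at 8 within 10 moves, so the order of the required stops is forced.
Route from 4: right 1 to 5, down 2 to 15, left 4 to 11, up 1 to 6, right 2 to 8 — 10 moves in all.
Check: all required cells visited; 10 ≤ 10 moves.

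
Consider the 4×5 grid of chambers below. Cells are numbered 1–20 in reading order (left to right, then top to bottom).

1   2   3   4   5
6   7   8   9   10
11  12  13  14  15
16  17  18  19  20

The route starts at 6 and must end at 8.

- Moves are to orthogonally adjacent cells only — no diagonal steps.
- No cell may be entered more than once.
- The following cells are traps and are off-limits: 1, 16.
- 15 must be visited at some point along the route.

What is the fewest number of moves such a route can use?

8

Any route passes through 15 somewhere between 6 and 8. Summing Manhattan distances along the two legs (6 → 15 → 8) gives a lower bound of 5 + 3 = 8 moves.
A route of 8 moves achieves this: 6 → 11 → 12 → 13 → 14 → 15 → 10 → 9 → 8.
Since 8 matches the lower bound, it is optimal.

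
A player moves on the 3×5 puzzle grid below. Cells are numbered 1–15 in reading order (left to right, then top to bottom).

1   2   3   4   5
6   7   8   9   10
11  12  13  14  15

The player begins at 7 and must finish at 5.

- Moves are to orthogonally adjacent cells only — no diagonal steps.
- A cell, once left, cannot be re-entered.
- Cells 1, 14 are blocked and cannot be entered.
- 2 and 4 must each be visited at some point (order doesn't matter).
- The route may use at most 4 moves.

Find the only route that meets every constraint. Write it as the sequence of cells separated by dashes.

7 - 2 - 3 - 4 - 5

Any route must reach 2 and 4 and still end at 5 within 4 moves, so the order of the required stops is forced.
Route from 7: up to 2, 3× right (reaching 5) — 4 moves in all.
Check: all required cells visited; 4 ≤ 4 moves.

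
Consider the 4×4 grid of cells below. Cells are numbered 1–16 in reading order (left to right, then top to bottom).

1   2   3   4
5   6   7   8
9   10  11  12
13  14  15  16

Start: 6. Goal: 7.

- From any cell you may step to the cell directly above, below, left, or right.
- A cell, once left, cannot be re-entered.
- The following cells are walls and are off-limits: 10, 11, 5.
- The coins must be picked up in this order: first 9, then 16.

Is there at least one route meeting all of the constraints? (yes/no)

9 must be visited but has only one open neighbour (13), and it is neither the start nor the goal — the route would have to enter and leave through 13, re-entering it.

no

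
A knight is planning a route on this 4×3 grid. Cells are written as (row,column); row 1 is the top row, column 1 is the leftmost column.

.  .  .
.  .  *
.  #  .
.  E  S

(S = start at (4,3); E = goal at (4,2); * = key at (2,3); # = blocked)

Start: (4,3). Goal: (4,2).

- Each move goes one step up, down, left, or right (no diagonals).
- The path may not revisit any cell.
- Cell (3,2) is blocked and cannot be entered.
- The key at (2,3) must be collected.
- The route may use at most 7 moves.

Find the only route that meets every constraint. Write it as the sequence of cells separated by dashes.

(4,3) - (3,3) - (2,3) - (2,2) - (2,1) - (3,1) - (4,1) - (4,2)

The 7-move cap with required stops at (2,3) leaves no slack for detours.
Route from (4,3): up 2 to (2,3), left 2 to (2,1), down 2 to (4,1), right 1 to (4,2) — 7 moves in all.
Check: all required cells visited; 7 ≤ 7 moves.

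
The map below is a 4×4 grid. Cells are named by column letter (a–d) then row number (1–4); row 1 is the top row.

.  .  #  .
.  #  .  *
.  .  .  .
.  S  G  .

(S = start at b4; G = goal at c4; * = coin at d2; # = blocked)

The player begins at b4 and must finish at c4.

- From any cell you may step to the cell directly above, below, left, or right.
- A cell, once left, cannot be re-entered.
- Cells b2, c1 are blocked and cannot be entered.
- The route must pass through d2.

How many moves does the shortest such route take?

Any route passes through d2 somewhere between b4 and c4. Summing Manhattan distances along the two legs (b4 → d2 → c4) gives a lower bound of 4 + 3 = 7 moves.
A route of 7 moves achieves this: b4 → b3 → c3 → c2 → d2 → d3 → d4 → c4.
Since 7 matches the lower bound, it is optimal.

7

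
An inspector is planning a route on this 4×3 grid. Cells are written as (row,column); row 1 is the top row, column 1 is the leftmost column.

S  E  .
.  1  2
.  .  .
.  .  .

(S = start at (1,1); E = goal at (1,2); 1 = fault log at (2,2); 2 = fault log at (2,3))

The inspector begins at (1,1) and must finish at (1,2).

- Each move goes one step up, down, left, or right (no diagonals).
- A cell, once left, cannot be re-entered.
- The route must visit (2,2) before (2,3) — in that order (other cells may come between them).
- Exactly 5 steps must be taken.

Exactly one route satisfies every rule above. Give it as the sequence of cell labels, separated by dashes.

The waypoints must appear in the order (2,2), (2,3), with no cell reused.
Route from (1,1): down 1 to (2,1), right 2 to (2,3), up 1 to (1,3), left 1 to (1,2) — 5 moves in all.
Check: order respected (1 at step 2, 2 at step 3); 5 moves as required.

(1,1) - (2,1) - (2,2) - (2,3) - (1,3) - (1,2)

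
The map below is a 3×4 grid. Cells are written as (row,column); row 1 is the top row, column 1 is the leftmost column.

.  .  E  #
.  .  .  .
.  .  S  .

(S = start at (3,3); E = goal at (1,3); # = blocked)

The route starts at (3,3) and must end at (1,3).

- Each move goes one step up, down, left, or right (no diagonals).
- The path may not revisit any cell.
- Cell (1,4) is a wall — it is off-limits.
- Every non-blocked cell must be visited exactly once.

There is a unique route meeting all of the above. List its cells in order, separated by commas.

Need to visit all 11 open cells exactly once, starting at (3,3) and ending at (1,3).
Cell (3,1) has only two open neighbours ((2,1) and (3,2)), so the path must pass straight through it: one of those is the cell it's entered from and the other is where it exits.
Route from (3,3): right 1 to (3,4), up 1 to (2,4), left 2 to (2,2), down 1 to (3,2), left 1 to (3,1), up 2 to (1,1), right 2 to (1,3) — 10 moves in all.
Check: all 11 open cells covered.

(3,3), (3,4), (2,4), (2,3), (2,2), (3,2), (3,1), (2,1), (1,1), (1,2), (1,3)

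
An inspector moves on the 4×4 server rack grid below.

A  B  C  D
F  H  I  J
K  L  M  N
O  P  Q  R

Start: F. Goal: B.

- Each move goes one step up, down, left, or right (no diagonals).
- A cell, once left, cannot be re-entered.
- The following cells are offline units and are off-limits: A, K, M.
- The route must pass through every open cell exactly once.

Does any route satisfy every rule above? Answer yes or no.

Cell O has only one open neighbour but is neither the start nor the goal, so a Hamiltonian route would have to both enter and leave it through the same neighbour — impossible without revisiting.

no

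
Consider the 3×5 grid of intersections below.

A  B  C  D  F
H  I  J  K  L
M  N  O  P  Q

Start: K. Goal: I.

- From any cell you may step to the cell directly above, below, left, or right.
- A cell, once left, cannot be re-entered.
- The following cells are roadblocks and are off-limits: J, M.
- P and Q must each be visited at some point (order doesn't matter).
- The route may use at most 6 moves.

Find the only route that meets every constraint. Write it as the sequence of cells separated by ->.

K -> L -> Q -> P -> O -> N -> I

The 6-move cap with required stops at P, Q leaves no slack for detours.
Route from K: right to L, down to Q, 3× left (reaching N), up to I — 6 moves in all.
Check: all required cells visited; 6 ≤ 6 moves.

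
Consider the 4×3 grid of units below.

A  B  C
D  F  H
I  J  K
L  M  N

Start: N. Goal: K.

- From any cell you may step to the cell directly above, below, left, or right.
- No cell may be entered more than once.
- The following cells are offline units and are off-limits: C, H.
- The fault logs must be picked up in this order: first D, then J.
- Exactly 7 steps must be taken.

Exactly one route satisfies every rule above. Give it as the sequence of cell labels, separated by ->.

N -> M -> L -> I -> D -> F -> J -> K

The waypoints must appear in the order D, J, with no cell reused.
Route from N: left 2 to L, up 2 to D, right 1 to F, down 1 to J, right 1 to K — 7 moves in all.
Check: order respected (D at step 4, J at step 6); 7 moves as required.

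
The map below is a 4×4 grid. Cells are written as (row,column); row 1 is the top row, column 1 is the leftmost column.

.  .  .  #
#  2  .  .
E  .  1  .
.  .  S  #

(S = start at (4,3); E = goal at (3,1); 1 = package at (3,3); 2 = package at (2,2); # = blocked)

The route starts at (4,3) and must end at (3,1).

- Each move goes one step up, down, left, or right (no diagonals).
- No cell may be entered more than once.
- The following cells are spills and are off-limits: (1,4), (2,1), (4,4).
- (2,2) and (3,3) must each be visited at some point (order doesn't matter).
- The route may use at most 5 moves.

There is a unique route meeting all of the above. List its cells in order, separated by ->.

(4,3) -> (3,3) -> (2,3) -> (2,2) -> (3,2) -> (3,1)

The 5-move cap with required stops at (2,2), (3,3) leaves no slack for detours.
Route from (4,3): up 2 to (2,3), left 1 to (2,2), down 1 to (3,2), left 1 to (3,1) — 5 moves in all.
Check: all required cells visited; 5 ≤ 5 moves.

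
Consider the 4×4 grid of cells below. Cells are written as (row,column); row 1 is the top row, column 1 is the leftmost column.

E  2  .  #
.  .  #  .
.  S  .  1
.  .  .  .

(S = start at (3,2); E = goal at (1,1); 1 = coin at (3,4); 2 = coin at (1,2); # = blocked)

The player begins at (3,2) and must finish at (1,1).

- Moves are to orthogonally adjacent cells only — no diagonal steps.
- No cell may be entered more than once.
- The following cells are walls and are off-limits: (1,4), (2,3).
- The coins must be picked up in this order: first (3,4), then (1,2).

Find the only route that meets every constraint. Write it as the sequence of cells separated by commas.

The waypoints must appear in the order (3,4), (1,2), with no cell reused.
Route from (3,2): 2× right (reaching (3,4)), down to (4,4), 3× left (reaching (4,1)), 2× up (reaching (2,1)), right to (2,2), up to (1,2), left to (1,1) — 11 moves in all.
Check: order respected (1 at step 2, 2 at step 10).

(3,2), (3,3), (3,4), (4,4), (4,3), (4,2), (4,1), (3,1), (2,1), (2,2), (1,2), (1,1)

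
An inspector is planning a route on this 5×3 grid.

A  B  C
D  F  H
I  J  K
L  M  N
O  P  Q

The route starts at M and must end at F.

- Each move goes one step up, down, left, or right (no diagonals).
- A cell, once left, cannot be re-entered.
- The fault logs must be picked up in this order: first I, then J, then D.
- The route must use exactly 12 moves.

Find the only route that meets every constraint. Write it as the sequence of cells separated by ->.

M -> P -> O -> L -> I -> J -> K -> H -> C -> B -> A -> D -> F

The waypoints must appear in the order I, J, D, with no cell reused.
Route from M: down to P, left to O, 2× up (reaching I), 2× right (reaching K), 2× up (reaching C), 2× left (reaching A), down to D, right to F — 12 moves in all.
Check: order respected (I at step 4, J at step 5, D at step 11); 12 moves as required.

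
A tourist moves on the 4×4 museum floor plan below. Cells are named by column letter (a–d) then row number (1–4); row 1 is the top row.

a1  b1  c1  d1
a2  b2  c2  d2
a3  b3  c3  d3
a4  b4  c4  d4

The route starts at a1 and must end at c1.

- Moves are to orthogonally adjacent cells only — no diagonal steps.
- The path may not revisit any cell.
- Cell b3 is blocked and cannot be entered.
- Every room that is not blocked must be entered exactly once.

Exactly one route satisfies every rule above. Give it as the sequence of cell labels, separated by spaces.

a1 b1 b2 a2 a3 a4 b4 c4 d4 d3 c3 c2 d2 d1 c1

Need to visit all 15 open cells exactly once, starting at a1 and ending at c1.
Cell d1 has only two open neighbours (d2 and c1), so the path must pass straight through it: one of those is the cell it's entered from and the other is where it exits.
Route from a1: right to b1, down to b2, left to a2, 2× down (reaching a4), 3× right (reaching d4), up to d3, left to c3, up to c2, right to d2, up to d1, left to c1 — 14 moves in all.
Check: all 15 open cells covered.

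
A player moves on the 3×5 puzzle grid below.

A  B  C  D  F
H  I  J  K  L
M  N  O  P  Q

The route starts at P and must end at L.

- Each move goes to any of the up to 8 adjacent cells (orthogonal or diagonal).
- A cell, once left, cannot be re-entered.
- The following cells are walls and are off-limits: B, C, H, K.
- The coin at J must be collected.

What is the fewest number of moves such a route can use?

3

Any route passes through J somewhere between P and L. Summing Chebyshev distances along the two legs (P → J → L) gives a lower bound of 1 + 2 = 3 moves.
A route of 3 moves achieves this: P → J → D → L.
Since 3 matches the lower bound, it is optimal.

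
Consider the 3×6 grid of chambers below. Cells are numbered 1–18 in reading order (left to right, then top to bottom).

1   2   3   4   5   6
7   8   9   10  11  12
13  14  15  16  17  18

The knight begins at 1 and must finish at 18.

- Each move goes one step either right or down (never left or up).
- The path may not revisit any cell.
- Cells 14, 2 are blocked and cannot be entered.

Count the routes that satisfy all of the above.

4

A right/down-only route from 1 to 18 makes exactly 2 down-moves and 5 right-moves in some order.
With no other constraints that would be C(7,2) = 21 routes.
Subtract routes through each blocked cell (inclusion–exclusion for overlaps): − through 2: 15 − through 14: 3 + through 2&14: 1 → 4.
That gives 4 routes.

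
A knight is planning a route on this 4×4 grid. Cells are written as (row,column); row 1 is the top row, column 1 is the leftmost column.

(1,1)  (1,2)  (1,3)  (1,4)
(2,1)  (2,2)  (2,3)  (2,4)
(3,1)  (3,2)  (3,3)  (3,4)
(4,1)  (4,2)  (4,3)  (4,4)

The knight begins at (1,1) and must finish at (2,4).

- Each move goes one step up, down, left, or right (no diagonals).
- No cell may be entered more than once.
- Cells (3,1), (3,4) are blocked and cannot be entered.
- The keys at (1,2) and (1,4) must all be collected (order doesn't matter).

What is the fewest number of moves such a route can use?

Any route passes through (1,2) and (1,4) in some order between (1,1) and (2,4). Summing Manhattan distances along each leg and taking the cheapest ordering ((1,1) → (1,2) → (1,4) → (2,4)) gives a lower bound of 1 + 2 + 1 = 4 moves.
A route of 4 moves achieves this: (1,1) → (1,2) → (1,3) → (1,4) → (2,4).
Since 4 matches the lower bound, it is optimal.

4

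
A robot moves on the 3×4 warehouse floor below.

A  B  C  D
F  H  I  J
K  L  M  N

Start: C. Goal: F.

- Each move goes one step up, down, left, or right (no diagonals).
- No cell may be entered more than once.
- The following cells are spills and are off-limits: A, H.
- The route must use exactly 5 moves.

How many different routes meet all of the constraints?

1

Need simple routes of exactly 5 moves from C to F (Manhattan distance 3, so 1 moves are spent on a detour and 1 undoing it).
Enumerating: C I M L K F.
That gives 1 route.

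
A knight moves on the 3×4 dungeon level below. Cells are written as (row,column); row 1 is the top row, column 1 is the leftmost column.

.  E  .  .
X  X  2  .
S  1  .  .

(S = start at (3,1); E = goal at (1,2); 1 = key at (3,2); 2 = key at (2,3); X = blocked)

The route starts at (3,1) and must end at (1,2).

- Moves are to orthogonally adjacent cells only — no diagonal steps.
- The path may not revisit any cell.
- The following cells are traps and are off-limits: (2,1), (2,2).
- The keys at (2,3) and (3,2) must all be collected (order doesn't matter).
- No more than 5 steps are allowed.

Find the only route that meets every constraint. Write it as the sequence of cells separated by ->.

(3,1) -> (3,2) -> (3,3) -> (2,3) -> (1,3) -> (1,2)

The 5-move cap with required stops at (2,3), (3,2) leaves no slack for detours.
Route from (3,1): right 2 to (3,3), up 2 to (1,3), left 1 to (1,2) — 5 moves in all.
Check: all required cells visited; 5 ≤ 5 moves.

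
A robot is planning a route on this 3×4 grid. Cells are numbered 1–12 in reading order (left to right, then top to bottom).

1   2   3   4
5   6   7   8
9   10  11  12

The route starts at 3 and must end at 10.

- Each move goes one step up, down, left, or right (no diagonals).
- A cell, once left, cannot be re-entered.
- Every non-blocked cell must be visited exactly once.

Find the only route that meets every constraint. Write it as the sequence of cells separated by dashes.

Need to visit all 12 open cells exactly once, starting at 3 and ending at 10.
Cell 12 has only two open neighbours (8 and 11), so the path must pass straight through it: one of those is the cell it's entered from and the other is where it exits.
Route from 3: right to 4, 2× down (reaching 12), left to 11, up to 7, left to 6, up to 2, left to 1, 2× down (reaching 9), right to 10 — 11 moves in all.
Check: all 12 open cells covered.

3 - 4 - 8 - 12 - 11 - 7 - 6 - 2 - 1 - 5 - 9 - 10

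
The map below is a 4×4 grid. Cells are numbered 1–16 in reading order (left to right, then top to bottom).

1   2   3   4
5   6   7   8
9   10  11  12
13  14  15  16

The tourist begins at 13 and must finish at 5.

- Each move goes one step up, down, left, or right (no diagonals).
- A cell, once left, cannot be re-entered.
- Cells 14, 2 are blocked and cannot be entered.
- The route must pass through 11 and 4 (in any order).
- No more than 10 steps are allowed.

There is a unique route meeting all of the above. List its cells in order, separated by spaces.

13 9 10 11 12 8 4 3 7 6 5

The 10-move cap with required stops at 11, 4 leaves no slack for detours.
Route from 13: up 1 to 9, right 3 to 12, up 2 to 4, left 1 to 3, down 1 to 7, left 2 to 5 — 10 moves in all.
Check: all required cells visited; 10 ≤ 10 moves.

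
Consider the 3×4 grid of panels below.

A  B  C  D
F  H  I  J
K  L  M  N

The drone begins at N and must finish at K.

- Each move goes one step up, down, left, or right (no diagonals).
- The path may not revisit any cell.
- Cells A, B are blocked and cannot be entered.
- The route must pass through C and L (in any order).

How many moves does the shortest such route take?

Any route passes through C and L in some order between N and K. Summing Manhattan distances along each leg and taking the cheapest ordering (N → C → L → K) gives a lower bound of 3 + 3 + 1 = 7 moves.
A route of 7 moves achieves this: N → J → D → C → I → M → L → K.
Since 7 matches the lower bound, it is optimal.

7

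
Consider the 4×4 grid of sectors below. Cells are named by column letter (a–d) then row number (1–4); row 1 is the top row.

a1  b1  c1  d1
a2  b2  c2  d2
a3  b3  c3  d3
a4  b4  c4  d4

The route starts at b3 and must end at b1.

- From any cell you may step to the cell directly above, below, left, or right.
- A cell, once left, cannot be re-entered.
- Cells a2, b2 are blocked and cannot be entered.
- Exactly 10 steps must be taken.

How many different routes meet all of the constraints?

Need simple routes of exactly 10 moves from b3 to b1 (Manhattan distance 2, so 4 moves are spent on a detour and 4 undoing it).
Enumerating: b3 b4 c4 d4 d3 c3 c2 d2 d1 c1 b1 | b3 a3 a4 b4 c4 c3 c2 d2 d1 c1 b1 | b3 a3 a4 b4 c4 c3 d3 d2 d1 c1 b1 | b3 a3 a4 b4 c4 c3 d3 d2 c2 c1 b1 | b3 a3 a4 b4 c4 d4 d3 d2 d1 c1 b1 | b3 a3 a4 b4 c4 d4 d3 d2 c2 c1 b1 | b3 a3 a4 b4 c4 d4 d3 c3 c2 c1 b1.
That gives 7 routes.

7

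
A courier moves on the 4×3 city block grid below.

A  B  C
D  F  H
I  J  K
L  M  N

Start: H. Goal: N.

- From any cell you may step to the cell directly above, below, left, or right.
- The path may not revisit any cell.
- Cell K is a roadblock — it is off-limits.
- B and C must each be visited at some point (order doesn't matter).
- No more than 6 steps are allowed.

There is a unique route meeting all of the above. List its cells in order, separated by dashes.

H - C - B - F - J - M - N

The budget equals the shortest possible length, so every move has to be on a shortest route through the required cells.
Route from H: up 1 to C, left 1 to B, down 3 to M, right 1 to N — 6 moves in all.
Check: all required cells visited; 6 ≤ 6 moves.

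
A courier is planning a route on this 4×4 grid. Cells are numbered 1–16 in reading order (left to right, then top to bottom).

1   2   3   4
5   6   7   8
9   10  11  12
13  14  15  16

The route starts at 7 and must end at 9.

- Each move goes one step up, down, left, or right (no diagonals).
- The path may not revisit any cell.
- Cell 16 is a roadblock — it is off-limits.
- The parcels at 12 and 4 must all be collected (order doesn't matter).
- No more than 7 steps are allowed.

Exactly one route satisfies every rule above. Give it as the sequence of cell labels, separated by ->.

The 7-move cap with required stops at 12, 4 leaves no slack for detours.
Route from 7: up 1 to 3, right 1 to 4, down 2 to 12, left 3 to 9 — 7 moves in all.
Check: all required cells visited; 7 ≤ 7 moves.

7 -> 3 -> 4 -> 8 -> 12 -> 11 -> 10 -> 9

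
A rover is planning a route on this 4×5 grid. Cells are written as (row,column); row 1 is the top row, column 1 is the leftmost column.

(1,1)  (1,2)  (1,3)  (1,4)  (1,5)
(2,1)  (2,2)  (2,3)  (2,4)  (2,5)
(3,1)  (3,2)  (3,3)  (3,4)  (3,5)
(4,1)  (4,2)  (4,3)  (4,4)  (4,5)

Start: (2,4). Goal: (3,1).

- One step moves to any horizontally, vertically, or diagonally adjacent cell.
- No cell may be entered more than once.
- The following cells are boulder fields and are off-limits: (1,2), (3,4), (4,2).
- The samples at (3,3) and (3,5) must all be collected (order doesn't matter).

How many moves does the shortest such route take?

Any route passes through (3,3) and (3,5) in some order between (2,4) and (3,1). Summing Chebyshev distances along each leg and taking the cheapest ordering ((2,4) → (3,5) → (3,3) → (3,1)) gives a lower bound of 1 + 2 + 2 = 5 moves.
A route of 5 moves achieves this: (2,4) → (3,5) → (4,4) → (3,3) → (2,2) → (3,1).
Since 5 matches the lower bound, it is optimal.

5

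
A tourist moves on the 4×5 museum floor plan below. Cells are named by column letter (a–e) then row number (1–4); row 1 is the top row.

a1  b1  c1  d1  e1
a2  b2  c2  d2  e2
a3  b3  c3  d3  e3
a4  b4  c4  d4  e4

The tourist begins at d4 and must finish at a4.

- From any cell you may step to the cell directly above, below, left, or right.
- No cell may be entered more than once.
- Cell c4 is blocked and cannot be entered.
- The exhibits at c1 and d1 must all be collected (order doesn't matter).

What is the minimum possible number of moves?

Any route passes through c1 and d1 in some order between d4 and a4. Summing Manhattan distances along each leg and taking the cheapest ordering (d4 → d1 → c1 → a4) gives a lower bound of 3 + 1 + 5 = 9 moves.
A route of 9 moves achieves this: d4 → d3 → d2 → d1 → c1 → c2 → c3 → b3 → b4 → a4.
Since 9 matches the lower bound, it is optimal.

9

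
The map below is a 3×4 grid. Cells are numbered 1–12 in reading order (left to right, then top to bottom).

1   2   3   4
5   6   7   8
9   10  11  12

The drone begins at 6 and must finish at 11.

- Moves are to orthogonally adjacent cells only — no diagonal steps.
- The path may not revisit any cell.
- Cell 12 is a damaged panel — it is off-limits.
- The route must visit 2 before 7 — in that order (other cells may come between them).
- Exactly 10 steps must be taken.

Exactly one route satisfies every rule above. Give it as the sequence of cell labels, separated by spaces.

6 10 9 5 1 2 3 4 8 7 11

The waypoints must appear in the order 2, 7, with no cell reused.
Route from 6: down 1 to 10, left 1 to 9, up 2 to 1, right 3 to 4, down 1 to 8, left 1 to 7, down 1 to 11 — 10 moves in all.
Check: order respected (2 at step 5, 7 at step 9); 10 moves as required.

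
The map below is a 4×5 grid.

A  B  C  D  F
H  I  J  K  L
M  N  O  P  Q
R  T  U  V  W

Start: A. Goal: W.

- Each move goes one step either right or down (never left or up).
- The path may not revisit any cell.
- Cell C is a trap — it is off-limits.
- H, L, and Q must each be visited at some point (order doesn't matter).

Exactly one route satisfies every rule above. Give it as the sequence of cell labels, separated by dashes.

Moves only go right or down, so the column and row indices never decrease.
Route from A: down 1 to H, right 4 to L, down 2 to W — 7 moves in all.
Check: all required cells visited.

A - H - I - J - K - L - Q - W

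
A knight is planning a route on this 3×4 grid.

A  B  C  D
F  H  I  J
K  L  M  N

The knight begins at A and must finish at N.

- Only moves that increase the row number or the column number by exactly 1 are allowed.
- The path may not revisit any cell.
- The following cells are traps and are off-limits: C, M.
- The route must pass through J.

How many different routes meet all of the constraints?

A right/down-only route from A to N makes exactly 2 down-moves and 3 right-moves in some order.
With no other constraints that would be C(5,2) = 10 routes.
Split at J and multiply the segment counts (each segment already excludes blocked cells): A→J: 2; J→N: 1; product = 2.
That gives 2 routes.

2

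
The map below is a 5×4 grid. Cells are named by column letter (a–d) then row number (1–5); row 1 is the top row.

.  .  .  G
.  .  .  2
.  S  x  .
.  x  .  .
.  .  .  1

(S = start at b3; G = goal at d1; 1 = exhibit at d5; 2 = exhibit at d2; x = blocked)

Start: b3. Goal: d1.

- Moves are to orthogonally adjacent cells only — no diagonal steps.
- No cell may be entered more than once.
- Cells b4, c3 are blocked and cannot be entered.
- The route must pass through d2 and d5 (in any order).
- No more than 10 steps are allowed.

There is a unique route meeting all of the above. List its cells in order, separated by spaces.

b3 a3 a4 a5 b5 c5 d5 d4 d3 d2 d1

The budget equals the shortest possible length, so every move has to be on a shortest route through the required cells.
Route from b3: left 1 to a3, down 2 to a5, right 3 to d5, up 4 to d1 — 10 moves in all.
Check: all required cells visited; 10 ≤ 10 moves.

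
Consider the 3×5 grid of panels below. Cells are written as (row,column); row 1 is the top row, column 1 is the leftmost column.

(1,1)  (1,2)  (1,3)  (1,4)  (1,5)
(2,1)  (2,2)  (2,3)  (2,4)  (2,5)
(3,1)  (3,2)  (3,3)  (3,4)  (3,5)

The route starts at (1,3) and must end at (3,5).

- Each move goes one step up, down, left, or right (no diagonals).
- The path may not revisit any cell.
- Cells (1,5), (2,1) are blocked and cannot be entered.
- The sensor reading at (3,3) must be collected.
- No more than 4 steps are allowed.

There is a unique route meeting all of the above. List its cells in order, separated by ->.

The budget equals the shortest possible length, so every move has to be on a shortest route through the required cells.
Route from (1,3): down 2 to (3,3), right 2 to (3,5) — 4 moves in all.
Check: all required cells visited; 4 ≤ 4 moves.

(1,3) -> (2,3) -> (3,3) -> (3,4) -> (3,5)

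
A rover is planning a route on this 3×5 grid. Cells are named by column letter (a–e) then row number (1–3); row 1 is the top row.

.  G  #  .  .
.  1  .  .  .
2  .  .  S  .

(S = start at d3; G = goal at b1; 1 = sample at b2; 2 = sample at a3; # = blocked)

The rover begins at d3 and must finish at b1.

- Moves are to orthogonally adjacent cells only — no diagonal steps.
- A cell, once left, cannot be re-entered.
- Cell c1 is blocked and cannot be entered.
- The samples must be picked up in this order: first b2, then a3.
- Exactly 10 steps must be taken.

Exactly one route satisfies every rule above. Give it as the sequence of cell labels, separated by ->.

d3 -> e3 -> e2 -> d2 -> c2 -> b2 -> b3 -> a3 -> a2 -> a1 -> b1

The waypoints must appear in the order b2, a3, with no cell reused.
Route from d3: right to e3, up to e2, 3× left (reaching b2), down to b3, left to a3, 2× up (reaching a1), right to b1 — 10 moves in all.
Check: order respected (1 at step 5, 2 at step 7); 10 moves as required.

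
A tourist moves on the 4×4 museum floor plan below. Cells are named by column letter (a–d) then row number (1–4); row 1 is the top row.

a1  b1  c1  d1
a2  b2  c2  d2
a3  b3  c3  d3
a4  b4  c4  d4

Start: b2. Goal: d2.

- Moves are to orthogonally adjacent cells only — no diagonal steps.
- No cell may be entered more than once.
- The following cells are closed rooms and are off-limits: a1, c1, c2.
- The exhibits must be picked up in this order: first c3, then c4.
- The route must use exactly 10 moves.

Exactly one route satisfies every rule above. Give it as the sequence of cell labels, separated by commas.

b2, a2, a3, a4, b4, b3, c3, c4, d4, d3, d2

The waypoints must appear in the order c3, c4, with no cell reused.
Route from b2: left to a2, 2× down (reaching a4), right to b4, up to b3, right to c3, down to c4, right to d4, 2× up (reaching d2) — 10 moves in all.
Check: order respected (c3 at step 6, c4 at step 7); 10 moves as required.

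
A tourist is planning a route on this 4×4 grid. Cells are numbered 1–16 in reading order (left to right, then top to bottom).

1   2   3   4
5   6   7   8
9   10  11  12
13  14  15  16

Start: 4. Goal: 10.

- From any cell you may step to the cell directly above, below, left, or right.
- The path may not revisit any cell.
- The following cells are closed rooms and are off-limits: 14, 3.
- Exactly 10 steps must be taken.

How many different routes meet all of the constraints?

2

Need simple routes of exactly 10 moves from 4 to 10 (Manhattan distance 4, so 3 moves are spent on a detour and 3 undoing it).
Enumerating: 4 8 12 16 15 11 7 6 5 9 10 | 4 8 12 11 7 6 2 1 5 9 10.
That gives 2 routes.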